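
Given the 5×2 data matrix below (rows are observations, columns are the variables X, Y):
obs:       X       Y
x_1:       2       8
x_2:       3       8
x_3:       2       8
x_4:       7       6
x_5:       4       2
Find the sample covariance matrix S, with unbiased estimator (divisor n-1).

Step 1 — column means:
  mean(X) = (2 + 3 + 2 + 7 + 4) / 5 = 18/5 = 3.6
  mean(Y) = (8 + 8 + 8 + 6 + 2) / 5 = 32/5 = 6.4

Step 2 — sample covariance S[i,j] = (1/(n-1)) · Σ_k (x_{k,i} - mean_i) · (x_{k,j} - mean_j), with n-1 = 4.
  S[X,X] = ((-1.6)·(-1.6) + (-0.6)·(-0.6) + (-1.6)·(-1.6) + (3.4)·(3.4) + (0.4)·(0.4)) / 4 = 17.2/4 = 4.3
  S[X,Y] = ((-1.6)·(1.6) + (-0.6)·(1.6) + (-1.6)·(1.6) + (3.4)·(-0.4) + (0.4)·(-4.4)) / 4 = -9.2/4 = -2.3
  S[Y,Y] = ((1.6)·(1.6) + (1.6)·(1.6) + (1.6)·(1.6) + (-0.4)·(-0.4) + (-4.4)·(-4.4)) / 4 = 27.2/4 = 6.8

S is symmetric (S[j,i] = S[i,j]). Assembling:

S = [[4.3, -2.3],
 [-2.3, 6.8]]


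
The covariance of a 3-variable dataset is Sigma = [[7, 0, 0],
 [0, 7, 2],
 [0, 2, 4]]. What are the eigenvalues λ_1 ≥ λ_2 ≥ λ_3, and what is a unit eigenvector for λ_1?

Step 1 — characteristic polynomial p(λ) = det(λI - Sigma) = λ³ - tr·λ² + c_1·λ - det, where tr = trace, c_1 = sum of the principal 2×2 minors, det = det(Sigma):
  tr = 7 + 7 + 4 = 18,
  c_1 = (7·7 - (0)²) + (7·4 - (0)²) + (7·4 - (2)²) = 49 + 28 + 24 = 101,
  det = 7·(7·4 - (2)²) - (0)·((0)·4 - (2)·(0)) + (0)·((0)·(2) - 7·(0)) = 7·(24) - (0)·(0) + (0)·(0) = 168.
  So p(λ) = λ³ - 18λ² + 101λ - 168.
Step 2 — look for an integer root (rational root theorem: any rational root is an integer divisor of 168). Testing λ = 3:
  p(3) = 27 - 162 + 303 - 168 = 0  ✓
  Dividing out (λ - 3): p(λ) = (λ - 3)(λ² - 15λ + 56).
Step 3 — remaining eigenvalues from the quadratic λ² - 15λ + 56 = 0:
  Δ = 15² - 4·56 = 225 - 224 = 1,  λ = (15 ± √1)/2 = (15 ± 1)/2 = 8 or 7.
  Sorted: λ_1 = 8,  λ_2 = 7,  λ_3 = 3  (check: sum = 18 = tr ✓).

Step 4 — unit eigenvector for λ_1 = 8: v spans the null space of (Sigma - λ_1 I), whose rows are
  r_1 = (-1, 0, 0),  r_2 = (0, -1, 2),  r_3 = (0, 2, -4).
  v is orthogonal to every row, so take v ∝ r_1 × r_2 = ((0)·(2) - (0)·(-1), (0)·(0) - (-1)·(2), (-1)·(-1) - (0)·(0)) = (0, 2, 1).
  Let u = (0, 2, 1).
  ||u|| = √((0)² + (2)² + (1)²) = √(5) ≈ 2.2361,  v_1 = u/||u|| ≈ (0, 0.8944, 0.4472) (||v_1|| = 1).

λ_1 = 8,  λ_2 = 7,  λ_3 = 3;  v_1 ≈ (0, 0.8944, 0.4472)


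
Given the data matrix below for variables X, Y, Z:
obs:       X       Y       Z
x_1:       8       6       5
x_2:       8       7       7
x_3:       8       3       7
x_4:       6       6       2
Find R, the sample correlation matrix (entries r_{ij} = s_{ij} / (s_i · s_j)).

Step 1 — column means:
  mean(X) = (8 + 8 + 8 + 6) / 4 = 30/4 = 7.5
  mean(Y) = (6 + 7 + 3 + 6) / 4 = 22/4 = 5.5
  mean(Z) = (5 + 7 + 7 + 2) / 4 = 21/4 = 5.25

Step 2 — sample variances and covariances s[i,j] = (1/(n-1)) · Σ_k (x_{k,i} - mean_i) · (x_{k,j} - mean_j), with n-1 = 3:
  s[X,X] = ((0.5)·(0.5) + (0.5)·(0.5) + (0.5)·(0.5) + (-1.5)·(-1.5)) / 3 = 3/3 = 1
  s[X,Y] = ((0.5)·(0.5) + (0.5)·(1.5) + (0.5)·(-2.5) + (-1.5)·(0.5)) / 3 = -1/3 = -0.3333
  s[X,Z] = ((0.5)·(-0.25) + (0.5)·(1.75) + (0.5)·(1.75) + (-1.5)·(-3.25)) / 3 = 6.5/3 = 2.1667
  s[Y,Y] = ((0.5)·(0.5) + (1.5)·(1.5) + (-2.5)·(-2.5) + (0.5)·(0.5)) / 3 = 9/3 = 3
  s[Y,Z] = ((0.5)·(-0.25) + (1.5)·(1.75) + (-2.5)·(1.75) + (0.5)·(-3.25)) / 3 = -3.5/3 = -1.1667
  s[Z,Z] = ((-0.25)·(-0.25) + (1.75)·(1.75) + (1.75)·(1.75) + (-3.25)·(-3.25)) / 3 = 16.75/3 = 5.5833
  Sample standard deviations s_i = √(s[i,i]):
  s(X) = √(1) = 1
  s(Y) = √(3) = 1.7321
  s(Z) = √(5.5833) = 2.3629

Step 3 — r_{ij} = s_{ij} / (s_i · s_j):
  r[X,X] = 1 (diagonal).
  r[X,Y] = -0.3333 / (1 · 1.7321) = -0.3333 / 1.7321 = -0.1925
  r[X,Z] = 2.1667 / (1 · 2.3629) = 2.1667 / 2.3629 = 0.9169
  r[Y,Y] = 1 (diagonal).
  r[Y,Z] = -1.1667 / (1.7321 · 2.3629) = -1.1667 / 4.0927 = -0.2851
  r[Z,Z] = 1 (diagonal).

R is symmetric with unit diagonal. Assembling:

R = [[1, -0.1925, 0.9169],
 [-0.1925, 1, -0.2851],
 [0.9169, -0.2851, 1]]


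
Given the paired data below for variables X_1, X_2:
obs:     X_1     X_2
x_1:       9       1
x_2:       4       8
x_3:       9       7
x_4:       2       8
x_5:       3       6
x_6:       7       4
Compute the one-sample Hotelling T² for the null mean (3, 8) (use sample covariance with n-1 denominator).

Step 1 — sample mean vector:
  mean(X_1) = (9 + 4 + 9 + 2 + 3 + 7) / 6 = 34/6 = 5.6667
  mean(X_2) = (1 + 8 + 7 + 8 + 6 + 4) / 6 = 34/6 = 5.6667
  x̄ = (5.6667, 5.6667),  deviation x̄ - mu_0 = (5.6667, 5.6667) - (3, 8) = (2.6667, -2.3333).

Step 2 — sample covariance matrix, S[i,j] = (1/(n-1)) · Σ_k (x_{k,i} - mean_i) · (x_{k,j} - mean_j), divisor n-1 = 5:
  S[X_1,X_1] = ((3.3333)·(3.3333) + (-1.6667)·(-1.6667) + (3.3333)·(3.3333) + (-3.6667)·(-3.6667) + (-2.6667)·(-2.6667) + (1.3333)·(1.3333)) / 5 = 47.3333/5 = 9.4667
  S[X_1,X_2] = ((3.3333)·(-4.6667) + (-1.6667)·(2.3333) + (3.3333)·(1.3333) + (-3.6667)·(2.3333) + (-2.6667)·(0.3333) + (1.3333)·(-1.6667)) / 5 = -26.6667/5 = -5.3333
  S[X_2,X_2] = ((-4.6667)·(-4.6667) + (2.3333)·(2.3333) + (1.3333)·(1.3333) + (2.3333)·(2.3333) + (0.3333)·(0.3333) + (-1.6667)·(-1.6667)) / 5 = 37.3333/5 = 7.4667
  S = [[9.4667, -5.3333],
 [-5.3333, 7.4667]].

Step 3 — invert S. det(S) = 9.4667·7.4667 - (-5.3333)² = 42.24.
  S^{-1} = (1/det) · [[d, -b], [-b, a]] = [[0.1768, 0.1263],
 [0.1263, 0.2241]].

Step 4 — quadratic form (x̄ - mu_0)^T · S^{-1} · (x̄ - mu_0):
  S^{-1} · (x̄ - mu_0) = (0.1768, -0.1862),
  (x̄ - mu_0)^T · [...] = (2.6667)·(0.1768) + (-2.3333)·(-0.1862) = 0.9059.

Step 5 — scale by n: T² = 6 · 0.9059 = 5.4356.

T² ≈ 5.4356


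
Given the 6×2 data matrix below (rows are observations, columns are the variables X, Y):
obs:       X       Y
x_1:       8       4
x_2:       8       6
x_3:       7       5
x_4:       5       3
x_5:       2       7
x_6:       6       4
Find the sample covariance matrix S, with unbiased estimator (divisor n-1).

Step 1 — column means:
  mean(X) = (8 + 8 + 7 + 5 + 2 + 6) / 6 = 36/6 = 6
  mean(Y) = (4 + 6 + 5 + 3 + 7 + 4) / 6 = 29/6 = 4.8333

Step 2 — sample covariance S[i,j] = (1/(n-1)) · Σ_k (x_{k,i} - mean_i) · (x_{k,j} - mean_j), with n-1 = 5.
  S[X,X] = ((2)·(2) + (2)·(2) + (1)·(1) + (-1)·(-1) + (-4)·(-4) + (0)·(0)) / 5 = 26/5 = 5.2
  S[X,Y] = ((2)·(-0.8333) + (2)·(1.1667) + (1)·(0.1667) + (-1)·(-1.8333) + (-4)·(2.1667) + (0)·(-0.8333)) / 5 = -6/5 = -1.2
  S[Y,Y] = ((-0.8333)·(-0.8333) + (1.1667)·(1.1667) + (0.1667)·(0.1667) + (-1.8333)·(-1.8333) + (2.1667)·(2.1667) + (-0.8333)·(-0.8333)) / 5 = 10.8333/5 = 2.1667

S is symmetric (S[j,i] = S[i,j]). Assembling:

S = [[5.2, -1.2],
 [-1.2, 2.1667]]


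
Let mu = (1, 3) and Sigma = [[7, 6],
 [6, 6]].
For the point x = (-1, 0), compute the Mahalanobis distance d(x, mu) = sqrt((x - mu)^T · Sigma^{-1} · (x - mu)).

Step 1 — centre the observation: (x - mu) = (-2, -3).

Step 2 — invert Sigma. det(Sigma) = 7·6 - (6)² = 6.
  Sigma^{-1} = (1/det) · [[d, -b], [-b, a]] = [[1, -1],
 [-1, 1.1667]].

Step 3 — form the quadratic (x - mu)^T · Sigma^{-1} · (x - mu):
  Sigma^{-1} · (x - mu) = (1, -1.5).
  (x - mu)^T · [Sigma^{-1} · (x - mu)] = (-2)·(1) + (-3)·(-1.5) = 2.5.

Step 4 — take square root: d = √(2.5) ≈ 1.5811.

d(x, mu) = √(2.5) ≈ 1.5811


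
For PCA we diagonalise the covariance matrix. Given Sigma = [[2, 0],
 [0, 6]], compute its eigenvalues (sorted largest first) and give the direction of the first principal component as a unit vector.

Step 1 — characteristic polynomial of 2×2 Sigma:
  det(Sigma - λI) = λ² - trace · λ + det = 0.
  trace = 2 + 6 = 8, det = 2·6 - (0)² = 12.
Step 2 — discriminant:
  Δ = trace² - 4·det = 64 - 48 = 16.
Step 3 — eigenvalues:
  λ = (trace ± √Δ)/2 = (8 ± 4)/2,
  λ_1 = 6,  λ_2 = 2.

Step 4 — unit eigenvector for λ_1: Sigma is diagonal, so its eigenvectors are the coordinate axes. λ_1 = 6 is the diagonal entry on the second coordinate axis, hence
  v_1 = (0, 1) (||v_1|| = 1).

λ_1 = 6,  λ_2 = 2;  v_1 ≈ (0, 1)


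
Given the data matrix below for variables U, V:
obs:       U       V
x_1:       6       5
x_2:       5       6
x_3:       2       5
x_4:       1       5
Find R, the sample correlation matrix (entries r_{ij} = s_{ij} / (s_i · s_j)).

Step 1 — column means:
  mean(U) = (6 + 5 + 2 + 1) / 4 = 14/4 = 3.5
  mean(V) = (5 + 6 + 5 + 5) / 4 = 21/4 = 5.25

Step 2 — sample variances and covariances s[i,j] = (1/(n-1)) · Σ_k (x_{k,i} - mean_i) · (x_{k,j} - mean_j), with n-1 = 3:
  s[U,U] = ((2.5)·(2.5) + (1.5)·(1.5) + (-1.5)·(-1.5) + (-2.5)·(-2.5)) / 3 = 17/3 = 5.6667
  s[U,V] = ((2.5)·(-0.25) + (1.5)·(0.75) + (-1.5)·(-0.25) + (-2.5)·(-0.25)) / 3 = 1.5/3 = 0.5
  s[V,V] = ((-0.25)·(-0.25) + (0.75)·(0.75) + (-0.25)·(-0.25) + (-0.25)·(-0.25)) / 3 = 0.75/3 = 0.25
  Sample standard deviations s_i = √(s[i,i]):
  s(U) = √(5.6667) = 2.3805
  s(V) = √(0.25) = 0.5

Step 3 — r_{ij} = s_{ij} / (s_i · s_j):
  r[U,U] = 1 (diagonal).
  r[U,V] = 0.5 / (2.3805 · 0.5) = 0.5 / 1.1902 = 0.4201
  r[V,V] = 1 (diagonal).

R is symmetric with unit diagonal. Assembling:

R = [[1, 0.4201],
 [0.4201, 1]]


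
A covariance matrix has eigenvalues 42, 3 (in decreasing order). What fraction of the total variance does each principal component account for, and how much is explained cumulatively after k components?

Step 1 — total variance = trace(Sigma) = Σ λ_i = 42 + 3 = 45.

Step 2 — fraction explained by component i = λ_i / Σ λ:
  PC1: 42/45 = 0.9333
  PC2: 3/45 = 0.0667

Step 3 — cumulative fraction after k components = (λ_1 + ... + λ_k) / Σ λ:
  k = 1: 42/45 = 0.9333
  k = 2: (42 + 3)/45 = 45/45 = 1

Summary (fraction, with percent):

explained: PC1 0.9333 (93.33%), PC2 0.0667 (6.67%);  cumulative: 0.9333, 1


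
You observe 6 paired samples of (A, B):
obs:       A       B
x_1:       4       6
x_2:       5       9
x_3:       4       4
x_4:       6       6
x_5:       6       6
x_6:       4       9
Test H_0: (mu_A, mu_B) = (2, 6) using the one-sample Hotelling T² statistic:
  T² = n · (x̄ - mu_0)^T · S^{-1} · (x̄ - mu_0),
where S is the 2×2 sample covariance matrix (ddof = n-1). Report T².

Step 1 — sample mean vector:
  mean(A) = (4 + 5 + 4 + 6 + 6 + 4) / 6 = 29/6 = 4.8333
  mean(B) = (6 + 9 + 4 + 6 + 6 + 9) / 6 = 40/6 = 6.6667
  x̄ = (4.8333, 6.6667),  deviation x̄ - mu_0 = (4.8333, 6.6667) - (2, 6) = (2.8333, 0.6667).

Step 2 — sample covariance matrix, S[i,j] = (1/(n-1)) · Σ_k (x_{k,i} - mean_i) · (x_{k,j} - mean_j), divisor n-1 = 5:
  S[A,A] = ((-0.8333)·(-0.8333) + (0.1667)·(0.1667) + (-0.8333)·(-0.8333) + (1.1667)·(1.1667) + (1.1667)·(1.1667) + (-0.8333)·(-0.8333)) / 5 = 4.8333/5 = 0.9667
  S[A,B] = ((-0.8333)·(-0.6667) + (0.1667)·(2.3333) + (-0.8333)·(-2.6667) + (1.1667)·(-0.6667) + (1.1667)·(-0.6667) + (-0.8333)·(2.3333)) / 5 = -0.3333/5 = -0.0667
  S[B,B] = ((-0.6667)·(-0.6667) + (2.3333)·(2.3333) + (-2.6667)·(-2.6667) + (-0.6667)·(-0.6667) + (-0.6667)·(-0.6667) + (2.3333)·(2.3333)) / 5 = 19.3333/5 = 3.8667
  S = [[0.9667, -0.0667],
 [-0.0667, 3.8667]].

Step 3 — invert S. det(S) = 0.9667·3.8667 - (-0.0667)² = 3.7333.
  S^{-1} = (1/det) · [[d, -b], [-b, a]] = [[1.0357, 0.0179],
 [0.0179, 0.2589]].

Step 4 — quadratic form (x̄ - mu_0)^T · S^{-1} · (x̄ - mu_0):
  S^{-1} · (x̄ - mu_0) = (2.9464, 0.2232),
  (x̄ - mu_0)^T · [...] = (2.8333)·(2.9464) + (0.6667)·(0.2232) = 8.497.

Step 5 — scale by n: T² = 6 · 8.497 = 50.9821.

T² ≈ 50.9821


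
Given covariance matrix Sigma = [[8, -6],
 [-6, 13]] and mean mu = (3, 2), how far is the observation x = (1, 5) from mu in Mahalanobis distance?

Step 1 — centre the observation: (x - mu) = (-2, 3).

Step 2 — invert Sigma. det(Sigma) = 8·13 - (-6)² = 68.
  Sigma^{-1} = (1/det) · [[d, -b], [-b, a]] = [[0.1912, 0.0882],
 [0.0882, 0.1176]].

Step 3 — form the quadratic (x - mu)^T · Sigma^{-1} · (x - mu):
  Sigma^{-1} · (x - mu) = (-0.1176, 0.1765).
  (x - mu)^T · [Sigma^{-1} · (x - mu)] = (-2)·(-0.1176) + (3)·(0.1765) = 0.7647.

Step 4 — take square root: d = √(0.7647) ≈ 0.8745.

d(x, mu) = √(0.7647) ≈ 0.8745


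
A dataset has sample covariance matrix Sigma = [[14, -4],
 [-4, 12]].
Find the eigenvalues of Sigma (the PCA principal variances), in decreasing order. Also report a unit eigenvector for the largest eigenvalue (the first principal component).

Step 1 — characteristic polynomial of 2×2 Sigma:
  det(Sigma - λI) = λ² - trace · λ + det = 0.
  trace = 14 + 12 = 26, det = 14·12 - (-4)² = 152.
Step 2 — discriminant:
  Δ = trace² - 4·det = 676 - 608 = 68.
Step 3 — eigenvalues:
  λ = (trace ± √Δ)/2 = (26 ± 8.2462)/2,
  λ_1 = 17.1231,  λ_2 = 8.8769.

Step 4 — unit eigenvector for λ_1: solve (Sigma - λ_1 I)v = 0. First row:
  (14 - 17.1231)·v_x + (-4)·v_y = 0, i.e. (-3.1231)·v_x + (-4)·v_y = 0,
  so v ∝ (b, λ_1 - a) = (-4, 3.1231); multiply by -1 so the first entry is positive: u = (4, -3.1231).
  ||u|| = √((4)² + (-3.1231)²) = √(25.7538) ≈ 5.0748,
  v_1 = u/||u|| ≈ (0.7882, -0.6154) (||v_1|| = 1).

λ_1 = 17.1231,  λ_2 = 8.8769;  v_1 ≈ (0.7882, -0.6154)


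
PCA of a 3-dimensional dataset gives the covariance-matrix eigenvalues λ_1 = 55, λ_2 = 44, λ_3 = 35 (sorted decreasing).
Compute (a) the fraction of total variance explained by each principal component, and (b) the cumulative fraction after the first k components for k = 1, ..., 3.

Step 1 — total variance = trace(Sigma) = Σ λ_i = 55 + 44 + 35 = 134.

Step 2 — fraction explained by component i = λ_i / Σ λ:
  PC1: 55/134 = 0.4104
  PC2: 44/134 = 0.3284
  PC3: 35/134 = 0.2612

Step 3 — cumulative fraction after k components = (λ_1 + ... + λ_k) / Σ λ:
  k = 1: 55/134 = 0.4104
  k = 2: (55 + 44)/134 = 99/134 = 0.7388
  k = 3: (55 + 44 + 35)/134 = 134/134 = 1

Summary (fraction, with percent):

explained: PC1 0.4104 (41.04%), PC2 0.3284 (32.84%), PC3 0.2612 (26.12%);  cumulative: 0.4104, 0.7388, 1


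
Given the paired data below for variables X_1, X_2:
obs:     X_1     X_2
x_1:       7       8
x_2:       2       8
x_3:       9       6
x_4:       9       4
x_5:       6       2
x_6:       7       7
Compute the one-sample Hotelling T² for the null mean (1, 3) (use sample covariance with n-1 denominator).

Step 1 — sample mean vector:
  mean(X_1) = (7 + 2 + 9 + 9 + 6 + 7) / 6 = 40/6 = 6.6667
  mean(X_2) = (8 + 8 + 6 + 4 + 2 + 7) / 6 = 35/6 = 5.8333
  x̄ = (6.6667, 5.8333),  deviation x̄ - mu_0 = (6.6667, 5.8333) - (1, 3) = (5.6667, 2.8333).

Step 2 — sample covariance matrix, S[i,j] = (1/(n-1)) · Σ_k (x_{k,i} - mean_i) · (x_{k,j} - mean_j), divisor n-1 = 5:
  S[X_1,X_1] = ((0.3333)·(0.3333) + (-4.6667)·(-4.6667) + (2.3333)·(2.3333) + (2.3333)·(2.3333) + (-0.6667)·(-0.6667) + (0.3333)·(0.3333)) / 5 = 33.3333/5 = 6.6667
  S[X_1,X_2] = ((0.3333)·(2.1667) + (-4.6667)·(2.1667) + (2.3333)·(0.1667) + (2.3333)·(-1.8333) + (-0.6667)·(-3.8333) + (0.3333)·(1.1667)) / 5 = -10.3333/5 = -2.0667
  S[X_2,X_2] = ((2.1667)·(2.1667) + (2.1667)·(2.1667) + (0.1667)·(0.1667) + (-1.8333)·(-1.8333) + (-3.8333)·(-3.8333) + (1.1667)·(1.1667)) / 5 = 28.8333/5 = 5.7667
  S = [[6.6667, -2.0667],
 [-2.0667, 5.7667]].

Step 3 — invert S. det(S) = 6.6667·5.7667 - (-2.0667)² = 34.1733.
  S^{-1} = (1/det) · [[d, -b], [-b, a]] = [[0.1687, 0.0605],
 [0.0605, 0.1951]].

Step 4 — quadratic form (x̄ - mu_0)^T · S^{-1} · (x̄ - mu_0):
  S^{-1} · (x̄ - mu_0) = (1.1276, 0.8954),
  (x̄ - mu_0)^T · [...] = (5.6667)·(1.1276) + (2.8333)·(0.8954) = 8.9267.

Step 5 — scale by n: T² = 6 · 8.9267 = 53.5603.

T² ≈ 53.5603


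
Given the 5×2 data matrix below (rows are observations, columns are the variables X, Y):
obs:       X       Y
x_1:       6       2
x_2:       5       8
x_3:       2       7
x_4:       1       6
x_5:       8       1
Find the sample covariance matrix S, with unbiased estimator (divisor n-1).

Step 1 — column means:
  mean(X) = (6 + 5 + 2 + 1 + 8) / 5 = 22/5 = 4.4
  mean(Y) = (2 + 8 + 7 + 6 + 1) / 5 = 24/5 = 4.8

Step 2 — sample covariance S[i,j] = (1/(n-1)) · Σ_k (x_{k,i} - mean_i) · (x_{k,j} - mean_j), with n-1 = 4.
  S[X,X] = ((1.6)·(1.6) + (0.6)·(0.6) + (-2.4)·(-2.4) + (-3.4)·(-3.4) + (3.6)·(3.6)) / 4 = 33.2/4 = 8.3
  S[X,Y] = ((1.6)·(-2.8) + (0.6)·(3.2) + (-2.4)·(2.2) + (-3.4)·(1.2) + (3.6)·(-3.8)) / 4 = -25.6/4 = -6.4
  S[Y,Y] = ((-2.8)·(-2.8) + (3.2)·(3.2) + (2.2)·(2.2) + (1.2)·(1.2) + (-3.8)·(-3.8)) / 4 = 38.8/4 = 9.7

S is symmetric (S[j,i] = S[i,j]). Assembling:

S = [[8.3, -6.4],
 [-6.4, 9.7]]


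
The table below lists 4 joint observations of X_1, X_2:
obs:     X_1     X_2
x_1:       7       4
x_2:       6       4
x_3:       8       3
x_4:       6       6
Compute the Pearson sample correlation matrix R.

Step 1 — column means:
  mean(X_1) = (7 + 6 + 8 + 6) / 4 = 27/4 = 6.75
  mean(X_2) = (4 + 4 + 3 + 6) / 4 = 17/4 = 4.25

Step 2 — sample variances and covariances s[i,j] = (1/(n-1)) · Σ_k (x_{k,i} - mean_i) · (x_{k,j} - mean_j), with n-1 = 3:
  s[X_1,X_1] = ((0.25)·(0.25) + (-0.75)·(-0.75) + (1.25)·(1.25) + (-0.75)·(-0.75)) / 3 = 2.75/3 = 0.9167
  s[X_1,X_2] = ((0.25)·(-0.25) + (-0.75)·(-0.25) + (1.25)·(-1.25) + (-0.75)·(1.75)) / 3 = -2.75/3 = -0.9167
  s[X_2,X_2] = ((-0.25)·(-0.25) + (-0.25)·(-0.25) + (-1.25)·(-1.25) + (1.75)·(1.75)) / 3 = 4.75/3 = 1.5833
  Sample standard deviations s_i = √(s[i,i]):
  s(X_1) = √(0.9167) = 0.9574
  s(X_2) = √(1.5833) = 1.2583

Step 3 — r_{ij} = s_{ij} / (s_i · s_j):
  r[X_1,X_1] = 1 (diagonal).
  r[X_1,X_2] = -0.9167 / (0.9574 · 1.2583) = -0.9167 / 1.2047 = -0.7609
  r[X_2,X_2] = 1 (diagonal).

R is symmetric with unit diagonal. Assembling:

R = [[1, -0.7609],
 [-0.7609, 1]]


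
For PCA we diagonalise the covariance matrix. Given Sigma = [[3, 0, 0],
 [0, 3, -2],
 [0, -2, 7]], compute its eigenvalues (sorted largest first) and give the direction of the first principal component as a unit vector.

Step 1 — characteristic polynomial p(λ) = det(λI - Sigma) = λ³ - tr·λ² + c_1·λ - det, where tr = trace, c_1 = sum of the principal 2×2 minors, det = det(Sigma):
  tr = 3 + 3 + 7 = 13,
  c_1 = (3·3 - (0)²) + (3·7 - (0)²) + (3·7 - (-2)²) = 9 + 21 + 17 = 47,
  det = 3·(3·7 - (-2)²) - (0)·((0)·7 - (-2)·(0)) + (0)·((0)·(-2) - 3·(0)) = 3·(17) - (0)·(0) + (0)·(0) = 51.
  So p(λ) = λ³ - 13λ² + 47λ - 51.
Step 2 — look for an integer root (rational root theorem: any rational root is an integer divisor of 51). Testing λ = 3:
  p(3) = 27 - 117 + 141 - 51 = 0  ✓
  Dividing out (λ - 3): p(λ) = (λ - 3)(λ² - 10λ + 17).
Step 3 — remaining eigenvalues from the quadratic λ² - 10λ + 17 = 0:
  Δ = 10² - 4·17 = 100 - 68 = 32,  λ = (10 ± √32)/2 = (10 ± 5.6569)/2 ≈ 7.8284 or 2.1716.
  Sorted: λ_1 = 7.8284,  λ_2 = 3,  λ_3 = 2.1716  (check: sum = 13 = tr ✓).

Step 4 — unit eigenvector for λ_1 ≈ 7.8284: v spans the null space of (Sigma - λ_1 I), whose rows are
  r_1 = (-4.8284, 0, 0),  r_2 = (0, -4.8284, -2),  r_3 = (0, -2, -0.8284).
  v is orthogonal to every row, so take v ∝ r_1 × r_2 = ((0)·(-2) - (0)·(-4.8284), (0)·(0) - (-4.8284)·(-2), (-4.8284)·(-4.8284) - (0)·(0)) ≈ (0, -9.6569, 23.3137).
  Rescale (multiply by -1 so the first nonzero entry is positive): u = (0, 9.6569, -23.3137).
  ||u|| = √((0)² + (9.6569)² + (-23.3137)²) = √(636.7838) ≈ 25.2346,  v_1 = u/||u|| ≈ (0, 0.3827, -0.9239) (||v_1|| = 1).

λ_1 = 7.8284,  λ_2 = 3,  λ_3 = 2.1716;  v_1 ≈ (0, 0.3827, -0.9239)


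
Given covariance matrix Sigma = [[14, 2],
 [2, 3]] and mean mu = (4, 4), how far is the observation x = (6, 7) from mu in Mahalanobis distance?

Step 1 — centre the observation: (x - mu) = (2, 3).

Step 2 — invert Sigma. det(Sigma) = 14·3 - (2)² = 38.
  Sigma^{-1} = (1/det) · [[d, -b], [-b, a]] = [[0.0789, -0.0526],
 [-0.0526, 0.3684]].

Step 3 — form the quadratic (x - mu)^T · Sigma^{-1} · (x - mu):
  Sigma^{-1} · (x - mu) = (0, 1).
  (x - mu)^T · [Sigma^{-1} · (x - mu)] = (2)·(0) + (3)·(1) = 3.

Step 4 — take square root: d = √(3) ≈ 1.7321.

d(x, mu) = √(3) ≈ 1.7321


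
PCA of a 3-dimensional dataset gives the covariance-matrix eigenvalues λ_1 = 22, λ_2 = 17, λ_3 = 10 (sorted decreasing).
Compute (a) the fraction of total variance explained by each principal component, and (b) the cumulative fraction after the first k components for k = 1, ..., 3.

Step 1 — total variance = trace(Sigma) = Σ λ_i = 22 + 17 + 10 = 49.

Step 2 — fraction explained by component i = λ_i / Σ λ:
  PC1: 22/49 = 0.449
  PC2: 17/49 = 0.3469
  PC3: 10/49 = 0.2041

Step 3 — cumulative fraction after k components = (λ_1 + ... + λ_k) / Σ λ:
  k = 1: 22/49 = 0.449
  k = 2: (22 + 17)/49 = 39/49 = 0.7959
  k = 3: (22 + 17 + 10)/49 = 49/49 = 1

Summary (fraction, with percent):

explained: PC1 0.449 (44.9%), PC2 0.3469 (34.69%), PC3 0.2041 (20.41%);  cumulative: 0.449, 0.7959, 1


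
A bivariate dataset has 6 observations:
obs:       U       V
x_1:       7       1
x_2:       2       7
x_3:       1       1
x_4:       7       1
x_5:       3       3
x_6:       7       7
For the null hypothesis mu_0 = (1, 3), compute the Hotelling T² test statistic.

Step 1 — sample mean vector:
  mean(U) = (7 + 2 + 1 + 7 + 3 + 7) / 6 = 27/6 = 4.5
  mean(V) = (1 + 7 + 1 + 1 + 3 + 7) / 6 = 20/6 = 3.3333
  x̄ = (4.5, 3.3333),  deviation x̄ - mu_0 = (4.5, 3.3333) - (1, 3) = (3.5, 0.3333).

Step 2 — sample covariance matrix, S[i,j] = (1/(n-1)) · Σ_k (x_{k,i} - mean_i) · (x_{k,j} - mean_j), divisor n-1 = 5:
  S[U,U] = ((2.5)·(2.5) + (-2.5)·(-2.5) + (-3.5)·(-3.5) + (2.5)·(2.5) + (-1.5)·(-1.5) + (2.5)·(2.5)) / 5 = 39.5/5 = 7.9
  S[U,V] = ((2.5)·(-2.3333) + (-2.5)·(3.6667) + (-3.5)·(-2.3333) + (2.5)·(-2.3333) + (-1.5)·(-0.3333) + (2.5)·(3.6667)) / 5 = -3/5 = -0.6
  S[V,V] = ((-2.3333)·(-2.3333) + (3.6667)·(3.6667) + (-2.3333)·(-2.3333) + (-2.3333)·(-2.3333) + (-0.3333)·(-0.3333) + (3.6667)·(3.6667)) / 5 = 43.3333/5 = 8.6667
  S = [[7.9, -0.6],
 [-0.6, 8.6667]].

Step 3 — invert S. det(S) = 7.9·8.6667 - (-0.6)² = 68.1067.
  S^{-1} = (1/det) · [[d, -b], [-b, a]] = [[0.1273, 0.0088],
 [0.0088, 0.116]].

Step 4 — quadratic form (x̄ - mu_0)^T · S^{-1} · (x̄ - mu_0):
  S^{-1} · (x̄ - mu_0) = (0.4483, 0.0695),
  (x̄ - mu_0)^T · [...] = (3.5)·(0.4483) + (0.3333)·(0.0695) = 1.5923.

Step 5 — scale by n: T² = 6 · 1.5923 = 9.5536.

T² ≈ 9.5536


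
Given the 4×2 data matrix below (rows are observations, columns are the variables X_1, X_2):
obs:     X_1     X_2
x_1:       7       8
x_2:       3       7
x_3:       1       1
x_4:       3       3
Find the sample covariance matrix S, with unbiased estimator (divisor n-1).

Step 1 — column means:
  mean(X_1) = (7 + 3 + 1 + 3) / 4 = 14/4 = 3.5
  mean(X_2) = (8 + 7 + 1 + 3) / 4 = 19/4 = 4.75

Step 2 — sample covariance S[i,j] = (1/(n-1)) · Σ_k (x_{k,i} - mean_i) · (x_{k,j} - mean_j), with n-1 = 3.
  S[X_1,X_1] = ((3.5)·(3.5) + (-0.5)·(-0.5) + (-2.5)·(-2.5) + (-0.5)·(-0.5)) / 3 = 19/3 = 6.3333
  S[X_1,X_2] = ((3.5)·(3.25) + (-0.5)·(2.25) + (-2.5)·(-3.75) + (-0.5)·(-1.75)) / 3 = 20.5/3 = 6.8333
  S[X_2,X_2] = ((3.25)·(3.25) + (2.25)·(2.25) + (-3.75)·(-3.75) + (-1.75)·(-1.75)) / 3 = 32.75/3 = 10.9167

S is symmetric (S[j,i] = S[i,j]). Assembling:

S = [[6.3333, 6.8333],
 [6.8333, 10.9167]]


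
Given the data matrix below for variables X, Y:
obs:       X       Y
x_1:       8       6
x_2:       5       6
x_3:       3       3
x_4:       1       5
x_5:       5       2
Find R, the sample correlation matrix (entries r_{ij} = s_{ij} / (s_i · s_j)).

Step 1 — column means:
  mean(X) = (8 + 5 + 3 + 1 + 5) / 5 = 22/5 = 4.4
  mean(Y) = (6 + 6 + 3 + 5 + 2) / 5 = 22/5 = 4.4

Step 2 — sample variances and covariances s[i,j] = (1/(n-1)) · Σ_k (x_{k,i} - mean_i) · (x_{k,j} - mean_j), with n-1 = 4:
  s[X,X] = ((3.6)·(3.6) + (0.6)·(0.6) + (-1.4)·(-1.4) + (-3.4)·(-3.4) + (0.6)·(0.6)) / 4 = 27.2/4 = 6.8
  s[X,Y] = ((3.6)·(1.6) + (0.6)·(1.6) + (-1.4)·(-1.4) + (-3.4)·(0.6) + (0.6)·(-2.4)) / 4 = 5.2/4 = 1.3
  s[Y,Y] = ((1.6)·(1.6) + (1.6)·(1.6) + (-1.4)·(-1.4) + (0.6)·(0.6) + (-2.4)·(-2.4)) / 4 = 13.2/4 = 3.3
  Sample standard deviations s_i = √(s[i,i]):
  s(X) = √(6.8) = 2.6077
  s(Y) = √(3.3) = 1.8166

Step 3 — r_{ij} = s_{ij} / (s_i · s_j):
  r[X,X] = 1 (diagonal).
  r[X,Y] = 1.3 / (2.6077 · 1.8166) = 1.3 / 4.7371 = 0.2744
  r[Y,Y] = 1 (diagonal).

R is symmetric with unit diagonal. Assembling:

R = [[1, 0.2744],
 [0.2744, 1]]


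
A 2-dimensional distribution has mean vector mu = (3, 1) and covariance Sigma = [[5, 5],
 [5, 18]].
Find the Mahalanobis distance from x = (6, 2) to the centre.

Step 1 — centre the observation: (x - mu) = (3, 1).

Step 2 — invert Sigma. det(Sigma) = 5·18 - (5)² = 65.
  Sigma^{-1} = (1/det) · [[d, -b], [-b, a]] = [[0.2769, -0.0769],
 [-0.0769, 0.0769]].

Step 3 — form the quadratic (x - mu)^T · Sigma^{-1} · (x - mu):
  Sigma^{-1} · (x - mu) = (0.7538, -0.1538).
  (x - mu)^T · [Sigma^{-1} · (x - mu)] = (3)·(0.7538) + (1)·(-0.1538) = 2.1077.

Step 4 — take square root: d = √(2.1077) ≈ 1.4518.

d(x, mu) = √(2.1077) ≈ 1.4518


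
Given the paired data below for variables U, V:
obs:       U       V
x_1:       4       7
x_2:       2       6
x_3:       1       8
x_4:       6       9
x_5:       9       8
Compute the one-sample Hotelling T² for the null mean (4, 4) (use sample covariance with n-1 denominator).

Step 1 — sample mean vector:
  mean(U) = (4 + 2 + 1 + 6 + 9) / 5 = 22/5 = 4.4
  mean(V) = (7 + 6 + 8 + 9 + 8) / 5 = 38/5 = 7.6
  x̄ = (4.4, 7.6),  deviation x̄ - mu_0 = (4.4, 7.6) - (4, 4) = (0.4, 3.6).

Step 2 — sample covariance matrix, S[i,j] = (1/(n-1)) · Σ_k (x_{k,i} - mean_i) · (x_{k,j} - mean_j), divisor n-1 = 4:
  S[U,U] = ((-0.4)·(-0.4) + (-2.4)·(-2.4) + (-3.4)·(-3.4) + (1.6)·(1.6) + (4.6)·(4.6)) / 4 = 41.2/4 = 10.3
  S[U,V] = ((-0.4)·(-0.6) + (-2.4)·(-1.6) + (-3.4)·(0.4) + (1.6)·(1.4) + (4.6)·(0.4)) / 4 = 6.8/4 = 1.7
  S[V,V] = ((-0.6)·(-0.6) + (-1.6)·(-1.6) + (0.4)·(0.4) + (1.4)·(1.4) + (0.4)·(0.4)) / 4 = 5.2/4 = 1.3
  S = [[10.3, 1.7],
 [1.7, 1.3]].

Step 3 — invert S. det(S) = 10.3·1.3 - (1.7)² = 10.5.
  S^{-1} = (1/det) · [[d, -b], [-b, a]] = [[0.1238, -0.1619],
 [-0.1619, 0.981]].

Step 4 — quadratic form (x̄ - mu_0)^T · S^{-1} · (x̄ - mu_0):
  S^{-1} · (x̄ - mu_0) = (-0.5333, 3.4667),
  (x̄ - mu_0)^T · [...] = (0.4)·(-0.5333) + (3.6)·(3.4667) = 12.2667.

Step 5 — scale by n: T² = 5 · 12.2667 = 61.3333.

T² ≈ 61.3333


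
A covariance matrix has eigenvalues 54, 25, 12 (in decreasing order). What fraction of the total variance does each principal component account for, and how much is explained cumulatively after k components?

Step 1 — total variance = trace(Sigma) = Σ λ_i = 54 + 25 + 12 = 91.

Step 2 — fraction explained by component i = λ_i / Σ λ:
  PC1: 54/91 = 0.5934
  PC2: 25/91 = 0.2747
  PC3: 12/91 = 0.1319

Step 3 — cumulative fraction after k components = (λ_1 + ... + λ_k) / Σ λ:
  k = 1: 54/91 = 0.5934
  k = 2: (54 + 25)/91 = 79/91 = 0.8681
  k = 3: (54 + 25 + 12)/91 = 91/91 = 1

Summary (fraction, with percent):

explained: PC1 0.5934 (59.34%), PC2 0.2747 (27.47%), PC3 0.1319 (13.19%);  cumulative: 0.5934, 0.8681, 1


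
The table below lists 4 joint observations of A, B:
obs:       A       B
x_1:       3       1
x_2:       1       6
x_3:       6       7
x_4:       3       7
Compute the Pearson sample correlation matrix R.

Step 1 — column means:
  mean(A) = (3 + 1 + 6 + 3) / 4 = 13/4 = 3.25
  mean(B) = (1 + 6 + 7 + 7) / 4 = 21/4 = 5.25

Step 2 — sample variances and covariances s[i,j] = (1/(n-1)) · Σ_k (x_{k,i} - mean_i) · (x_{k,j} - mean_j), with n-1 = 3:
  s[A,A] = ((-0.25)·(-0.25) + (-2.25)·(-2.25) + (2.75)·(2.75) + (-0.25)·(-0.25)) / 3 = 12.75/3 = 4.25
  s[A,B] = ((-0.25)·(-4.25) + (-2.25)·(0.75) + (2.75)·(1.75) + (-0.25)·(1.75)) / 3 = 3.75/3 = 1.25
  s[B,B] = ((-4.25)·(-4.25) + (0.75)·(0.75) + (1.75)·(1.75) + (1.75)·(1.75)) / 3 = 24.75/3 = 8.25
  Sample standard deviations s_i = √(s[i,i]):
  s(A) = √(4.25) = 2.0616
  s(B) = √(8.25) = 2.8723

Step 3 — r_{ij} = s_{ij} / (s_i · s_j):
  r[A,A] = 1 (diagonal).
  r[A,B] = 1.25 / (2.0616 · 2.8723) = 1.25 / 5.9214 = 0.2111
  r[B,B] = 1 (diagonal).

R is symmetric with unit diagonal. Assembling:

R = [[1, 0.2111],
 [0.2111, 1]]


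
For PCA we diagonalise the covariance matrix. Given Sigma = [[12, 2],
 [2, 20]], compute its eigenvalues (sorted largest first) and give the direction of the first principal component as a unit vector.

Step 1 — characteristic polynomial of 2×2 Sigma:
  det(Sigma - λI) = λ² - trace · λ + det = 0.
  trace = 12 + 20 = 32, det = 12·20 - (2)² = 236.
Step 2 — discriminant:
  Δ = trace² - 4·det = 1024 - 944 = 80.
Step 3 — eigenvalues:
  λ = (trace ± √Δ)/2 = (32 ± 8.9443)/2,
  λ_1 = 20.4721,  λ_2 = 11.5279.

Step 4 — unit eigenvector for λ_1: solve (Sigma - λ_1 I)v = 0. First row:
  (12 - 20.4721)·v_x + (2)·v_y = 0, i.e. (-8.4721)·v_x + (2)·v_y = 0,
  so v ∝ (b, λ_1 - a) = (2, 8.4721) = u.
  ||u|| = √((2)² + (8.4721)²) = √(75.7771) ≈ 8.705,
  v_1 = u/||u|| ≈ (0.2298, 0.9732) (||v_1|| = 1).

λ_1 = 20.4721,  λ_2 = 11.5279;  v_1 ≈ (0.2298, 0.9732)


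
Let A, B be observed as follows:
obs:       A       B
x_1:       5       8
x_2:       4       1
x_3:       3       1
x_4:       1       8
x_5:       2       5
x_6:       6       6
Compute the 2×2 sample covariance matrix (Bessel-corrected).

Step 1 — column means:
  mean(A) = (5 + 4 + 3 + 1 + 2 + 6) / 6 = 21/6 = 3.5
  mean(B) = (8 + 1 + 1 + 8 + 5 + 6) / 6 = 29/6 = 4.8333

Step 2 — sample covariance S[i,j] = (1/(n-1)) · Σ_k (x_{k,i} - mean_i) · (x_{k,j} - mean_j), with n-1 = 5.
  S[A,A] = ((1.5)·(1.5) + (0.5)·(0.5) + (-0.5)·(-0.5) + (-2.5)·(-2.5) + (-1.5)·(-1.5) + (2.5)·(2.5)) / 5 = 17.5/5 = 3.5
  S[A,B] = ((1.5)·(3.1667) + (0.5)·(-3.8333) + (-0.5)·(-3.8333) + (-2.5)·(3.1667) + (-1.5)·(0.1667) + (2.5)·(1.1667)) / 5 = -0.5/5 = -0.1
  S[B,B] = ((3.1667)·(3.1667) + (-3.8333)·(-3.8333) + (-3.8333)·(-3.8333) + (3.1667)·(3.1667) + (0.1667)·(0.1667) + (1.1667)·(1.1667)) / 5 = 50.8333/5 = 10.1667

S is symmetric (S[j,i] = S[i,j]). Assembling:

S = [[3.5, -0.1],
 [-0.1, 10.1667]]


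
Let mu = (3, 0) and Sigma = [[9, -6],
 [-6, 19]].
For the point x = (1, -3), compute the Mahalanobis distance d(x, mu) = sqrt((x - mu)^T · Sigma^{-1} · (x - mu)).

Step 1 — centre the observation: (x - mu) = (-2, -3).

Step 2 — invert Sigma. det(Sigma) = 9·19 - (-6)² = 135.
  Sigma^{-1} = (1/det) · [[d, -b], [-b, a]] = [[0.1407, 0.0444],
 [0.0444, 0.0667]].

Step 3 — form the quadratic (x - mu)^T · Sigma^{-1} · (x - mu):
  Sigma^{-1} · (x - mu) = (-0.4148, -0.2889).
  (x - mu)^T · [Sigma^{-1} · (x - mu)] = (-2)·(-0.4148) + (-3)·(-0.2889) = 1.6963.

Step 4 — take square root: d = √(1.6963) ≈ 1.3024.

d(x, mu) = √(1.6963) ≈ 1.3024


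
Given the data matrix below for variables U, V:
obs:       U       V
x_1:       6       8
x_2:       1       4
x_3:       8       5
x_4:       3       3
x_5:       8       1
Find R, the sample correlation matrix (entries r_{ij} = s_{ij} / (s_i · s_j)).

Step 1 — column means:
  mean(U) = (6 + 1 + 8 + 3 + 8) / 5 = 26/5 = 5.2
  mean(V) = (8 + 4 + 5 + 3 + 1) / 5 = 21/5 = 4.2

Step 2 — sample variances and covariances s[i,j] = (1/(n-1)) · Σ_k (x_{k,i} - mean_i) · (x_{k,j} - mean_j), with n-1 = 4:
  s[U,U] = ((0.8)·(0.8) + (-4.2)·(-4.2) + (2.8)·(2.8) + (-2.2)·(-2.2) + (2.8)·(2.8)) / 4 = 38.8/4 = 9.7
  s[U,V] = ((0.8)·(3.8) + (-4.2)·(-0.2) + (2.8)·(0.8) + (-2.2)·(-1.2) + (2.8)·(-3.2)) / 4 = -0.2/4 = -0.05
  s[V,V] = ((3.8)·(3.8) + (-0.2)·(-0.2) + (0.8)·(0.8) + (-1.2)·(-1.2) + (-3.2)·(-3.2)) / 4 = 26.8/4 = 6.7
  Sample standard deviations s_i = √(s[i,i]):
  s(U) = √(9.7) = 3.1145
  s(V) = √(6.7) = 2.5884

Step 3 — r_{ij} = s_{ij} / (s_i · s_j):
  r[U,U] = 1 (diagonal).
  r[U,V] = -0.05 / (3.1145 · 2.5884) = -0.05 / 8.0616 = -0.0062
  r[V,V] = 1 (diagonal).

R is symmetric with unit diagonal. Assembling:

R = [[1, -0.0062],
 [-0.0062, 1]]


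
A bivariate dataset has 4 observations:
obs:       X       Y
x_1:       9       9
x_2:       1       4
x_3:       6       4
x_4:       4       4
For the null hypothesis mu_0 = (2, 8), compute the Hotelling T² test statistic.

Step 1 — sample mean vector:
  mean(X) = (9 + 1 + 6 + 4) / 4 = 20/4 = 5
  mean(Y) = (9 + 4 + 4 + 4) / 4 = 21/4 = 5.25
  x̄ = (5, 5.25),  deviation x̄ - mu_0 = (5, 5.25) - (2, 8) = (3, -2.75).

Step 2 — sample covariance matrix, S[i,j] = (1/(n-1)) · Σ_k (x_{k,i} - mean_i) · (x_{k,j} - mean_j), divisor n-1 = 3:
  S[X,X] = ((4)·(4) + (-4)·(-4) + (1)·(1) + (-1)·(-1)) / 3 = 34/3 = 11.3333
  S[X,Y] = ((4)·(3.75) + (-4)·(-1.25) + (1)·(-1.25) + (-1)·(-1.25)) / 3 = 20/3 = 6.6667
  S[Y,Y] = ((3.75)·(3.75) + (-1.25)·(-1.25) + (-1.25)·(-1.25) + (-1.25)·(-1.25)) / 3 = 18.75/3 = 6.25
  S = [[11.3333, 6.6667],
 [6.6667, 6.25]].

Step 3 — invert S. det(S) = 11.3333·6.25 - (6.6667)² = 26.3889.
  S^{-1} = (1/det) · [[d, -b], [-b, a]] = [[0.2368, -0.2526],
 [-0.2526, 0.4295]].

Step 4 — quadratic form (x̄ - mu_0)^T · S^{-1} · (x̄ - mu_0):
  S^{-1} · (x̄ - mu_0) = (1.4053, -1.9389),
  (x̄ - mu_0)^T · [...] = (3)·(1.4053) + (-2.75)·(-1.9389) = 9.5479.

Step 5 — scale by n: T² = 4 · 9.5479 = 38.1916.

T² ≈ 38.1916


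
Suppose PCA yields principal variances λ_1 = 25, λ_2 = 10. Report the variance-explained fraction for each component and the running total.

Step 1 — total variance = trace(Sigma) = Σ λ_i = 25 + 10 = 35.

Step 2 — fraction explained by component i = λ_i / Σ λ:
  PC1: 25/35 = 0.7143
  PC2: 10/35 = 0.2857

Step 3 — cumulative fraction after k components = (λ_1 + ... + λ_k) / Σ λ:
  k = 1: 25/35 = 0.7143
  k = 2: (25 + 10)/35 = 35/35 = 1

Summary (fraction, with percent):

explained: PC1 0.7143 (71.43%), PC2 0.2857 (28.57%);  cumulative: 0.7143, 1


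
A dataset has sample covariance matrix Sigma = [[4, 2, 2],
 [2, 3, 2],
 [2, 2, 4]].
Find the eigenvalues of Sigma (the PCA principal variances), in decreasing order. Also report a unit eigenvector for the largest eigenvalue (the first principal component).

Step 1 — characteristic polynomial p(λ) = det(λI - Sigma) = λ³ - tr·λ² + c_1·λ - det, where tr = trace, c_1 = sum of the principal 2×2 minors, det = det(Sigma):
  tr = 4 + 3 + 4 = 11,
  c_1 = (4·3 - (2)²) + (4·4 - (2)²) + (3·4 - (2)²) = 8 + 12 + 8 = 28,
  det = 4·(3·4 - (2)²) - (2)·((2)·4 - (2)·(2)) + (2)·((2)·(2) - 3·(2)) = 4·(8) - (2)·(4) + (2)·(-2) = 20.
  So p(λ) = λ³ - 11λ² + 28λ - 20.
Step 2 — look for an integer root (rational root theorem: any rational root is an integer divisor of 20). Testing λ = 2:
  p(2) = 8 - 44 + 56 - 20 = 0  ✓
  Dividing out (λ - 2): p(λ) = (λ - 2)(λ² - 9λ + 10).
Step 3 — remaining eigenvalues from the quadratic λ² - 9λ + 10 = 0:
  Δ = 9² - 4·10 = 81 - 40 = 41,  λ = (9 ± √41)/2 = (9 ± 6.4031)/2 ≈ 7.7016 or 1.2984.
  Sorted: λ_1 = 7.7016,  λ_2 = 2,  λ_3 = 1.2984  (check: sum = 11 = tr ✓).

Step 4 — unit eigenvector for λ_1 ≈ 7.7016: v spans the null space of (Sigma - λ_1 I), whose rows are
  r_1 = (-3.7016, 2, 2),  r_2 = (2, -4.7016, 2),  r_3 = (2, 2, -3.7016).
  v is orthogonal to every row, so take v ∝ r_1 × r_2 = ((2)·(2) - (2)·(-4.7016), (2)·(2) - (-3.7016)·(2), (-3.7016)·(-4.7016) - (2)·(2)) ≈ (13.4031, 11.4031, 13.4031).
  Let u = (13.4031, 11.4031, 13.4031).
  ||u|| = √((13.4031)² + (11.4031)² + (13.4031)²) = √(489.3187) ≈ 22.1205,  v_1 = u/||u|| ≈ (0.6059, 0.5155, 0.6059) (||v_1|| = 1).

λ_1 = 7.7016,  λ_2 = 2,  λ_3 = 1.2984;  v_1 ≈ (0.6059, 0.5155, 0.6059)


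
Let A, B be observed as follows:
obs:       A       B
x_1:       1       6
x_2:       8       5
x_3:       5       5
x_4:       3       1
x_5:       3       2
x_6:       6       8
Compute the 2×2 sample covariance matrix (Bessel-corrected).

Step 1 — column means:
  mean(A) = (1 + 8 + 5 + 3 + 3 + 6) / 6 = 26/6 = 4.3333
  mean(B) = (6 + 5 + 5 + 1 + 2 + 8) / 6 = 27/6 = 4.5

Step 2 — sample covariance S[i,j] = (1/(n-1)) · Σ_k (x_{k,i} - mean_i) · (x_{k,j} - mean_j), with n-1 = 5.
  S[A,A] = ((-3.3333)·(-3.3333) + (3.6667)·(3.6667) + (0.6667)·(0.6667) + (-1.3333)·(-1.3333) + (-1.3333)·(-1.3333) + (1.6667)·(1.6667)) / 5 = 31.3333/5 = 6.2667
  S[A,B] = ((-3.3333)·(1.5) + (3.6667)·(0.5) + (0.6667)·(0.5) + (-1.3333)·(-3.5) + (-1.3333)·(-2.5) + (1.6667)·(3.5)) / 5 = 11/5 = 2.2
  S[B,B] = ((1.5)·(1.5) + (0.5)·(0.5) + (0.5)·(0.5) + (-3.5)·(-3.5) + (-2.5)·(-2.5) + (3.5)·(3.5)) / 5 = 33.5/5 = 6.7

S is symmetric (S[j,i] = S[i,j]). Assembling:

S = [[6.2667, 2.2],
 [2.2, 6.7]]


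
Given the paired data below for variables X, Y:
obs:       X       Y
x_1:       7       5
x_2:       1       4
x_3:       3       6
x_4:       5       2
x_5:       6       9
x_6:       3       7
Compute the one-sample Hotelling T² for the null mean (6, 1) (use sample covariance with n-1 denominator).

Step 1 — sample mean vector:
  mean(X) = (7 + 1 + 3 + 5 + 6 + 3) / 6 = 25/6 = 4.1667
  mean(Y) = (5 + 4 + 6 + 2 + 9 + 7) / 6 = 33/6 = 5.5
  x̄ = (4.1667, 5.5),  deviation x̄ - mu_0 = (4.1667, 5.5) - (6, 1) = (-1.8333, 4.5).

Step 2 — sample covariance matrix, S[i,j] = (1/(n-1)) · Σ_k (x_{k,i} - mean_i) · (x_{k,j} - mean_j), divisor n-1 = 5:
  S[X,X] = ((2.8333)·(2.8333) + (-3.1667)·(-3.1667) + (-1.1667)·(-1.1667) + (0.8333)·(0.8333) + (1.8333)·(1.8333) + (-1.1667)·(-1.1667)) / 5 = 24.8333/5 = 4.9667
  S[X,Y] = ((2.8333)·(-0.5) + (-3.1667)·(-1.5) + (-1.1667)·(0.5) + (0.8333)·(-3.5) + (1.8333)·(3.5) + (-1.1667)·(1.5)) / 5 = 4.5/5 = 0.9
  S[Y,Y] = ((-0.5)·(-0.5) + (-1.5)·(-1.5) + (0.5)·(0.5) + (-3.5)·(-3.5) + (3.5)·(3.5) + (1.5)·(1.5)) / 5 = 29.5/5 = 5.9
  S = [[4.9667, 0.9],
 [0.9, 5.9]].

Step 3 — invert S. det(S) = 4.9667·5.9 - (0.9)² = 28.4933.
  S^{-1} = (1/det) · [[d, -b], [-b, a]] = [[0.2071, -0.0316],
 [-0.0316, 0.1743]].

Step 4 — quadratic form (x̄ - mu_0)^T · S^{-1} · (x̄ - mu_0):
  S^{-1} · (x̄ - mu_0) = (-0.5218, 0.8423),
  (x̄ - mu_0)^T · [...] = (-1.8333)·(-0.5218) + (4.5)·(0.8423) = 4.7469.

Step 5 — scale by n: T² = 6 · 4.7469 = 28.4815.

T² ≈ 28.4815


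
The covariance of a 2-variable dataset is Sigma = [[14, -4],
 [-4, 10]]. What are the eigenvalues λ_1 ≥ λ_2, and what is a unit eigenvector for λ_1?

Step 1 — characteristic polynomial of 2×2 Sigma:
  det(Sigma - λI) = λ² - trace · λ + det = 0.
  trace = 14 + 10 = 24, det = 14·10 - (-4)² = 124.
Step 2 — discriminant:
  Δ = trace² - 4·det = 576 - 496 = 80.
Step 3 — eigenvalues:
  λ = (trace ± √Δ)/2 = (24 ± 8.9443)/2,
  λ_1 = 16.4721,  λ_2 = 7.5279.

Step 4 — unit eigenvector for λ_1: solve (Sigma - λ_1 I)v = 0. First row:
  (14 - 16.4721)·v_x + (-4)·v_y = 0, i.e. (-2.4721)·v_x + (-4)·v_y = 0,
  so v ∝ (b, λ_1 - a) = (-4, 2.4721); multiply by -1 so the first entry is positive: u = (4, -2.4721).
  ||u|| = √((4)² + (-2.4721)²) = √(22.1115) ≈ 4.7023,
  v_1 = u/||u|| ≈ (0.8507, -0.5257) (||v_1|| = 1).

λ_1 = 16.4721,  λ_2 = 7.5279;  v_1 ≈ (0.8507, -0.5257)


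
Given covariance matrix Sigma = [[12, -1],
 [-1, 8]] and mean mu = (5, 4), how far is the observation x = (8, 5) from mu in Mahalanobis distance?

Step 1 — centre the observation: (x - mu) = (3, 1).

Step 2 — invert Sigma. det(Sigma) = 12·8 - (-1)² = 95.
  Sigma^{-1} = (1/det) · [[d, -b], [-b, a]] = [[0.0842, 0.0105],
 [0.0105, 0.1263]].

Step 3 — form the quadratic (x - mu)^T · Sigma^{-1} · (x - mu):
  Sigma^{-1} · (x - mu) = (0.2632, 0.1579).
  (x - mu)^T · [Sigma^{-1} · (x - mu)] = (3)·(0.2632) + (1)·(0.1579) = 0.9474.

Step 4 — take square root: d = √(0.9474) ≈ 0.9733.

d(x, mu) = √(0.9474) ≈ 0.9733


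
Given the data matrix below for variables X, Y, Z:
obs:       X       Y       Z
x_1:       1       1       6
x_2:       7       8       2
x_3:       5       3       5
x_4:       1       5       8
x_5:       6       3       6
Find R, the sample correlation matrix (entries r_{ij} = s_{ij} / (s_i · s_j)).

Step 1 — column means:
  mean(X) = (1 + 7 + 5 + 1 + 6) / 5 = 20/5 = 4
  mean(Y) = (1 + 8 + 3 + 5 + 3) / 5 = 20/5 = 4
  mean(Z) = (6 + 2 + 5 + 8 + 6) / 5 = 27/5 = 5.4

Step 2 — sample variances and covariances s[i,j] = (1/(n-1)) · Σ_k (x_{k,i} - mean_i) · (x_{k,j} - mean_j), with n-1 = 4:
  s[X,X] = ((-3)·(-3) + (3)·(3) + (1)·(1) + (-3)·(-3) + (2)·(2)) / 4 = 32/4 = 8
  s[X,Y] = ((-3)·(-3) + (3)·(4) + (1)·(-1) + (-3)·(1) + (2)·(-1)) / 4 = 15/4 = 3.75
  s[X,Z] = ((-3)·(0.6) + (3)·(-3.4) + (1)·(-0.4) + (-3)·(2.6) + (2)·(0.6)) / 4 = -19/4 = -4.75
  s[Y,Y] = ((-3)·(-3) + (4)·(4) + (-1)·(-1) + (1)·(1) + (-1)·(-1)) / 4 = 28/4 = 7
  s[Y,Z] = ((-3)·(0.6) + (4)·(-3.4) + (-1)·(-0.4) + (1)·(2.6) + (-1)·(0.6)) / 4 = -13/4 = -3.25
  s[Z,Z] = ((0.6)·(0.6) + (-3.4)·(-3.4) + (-0.4)·(-0.4) + (2.6)·(2.6) + (0.6)·(0.6)) / 4 = 19.2/4 = 4.8
  Sample standard deviations s_i = √(s[i,i]):
  s(X) = √(8) = 2.8284
  s(Y) = √(7) = 2.6458
  s(Z) = √(4.8) = 2.1909

Step 3 — r_{ij} = s_{ij} / (s_i · s_j):
  r[X,X] = 1 (diagonal).
  r[X,Y] = 3.75 / (2.8284 · 2.6458) = 3.75 / 7.4833 = 0.5011
  r[X,Z] = -4.75 / (2.8284 · 2.1909) = -4.75 / 6.1968 = -0.7665
  r[Y,Y] = 1 (diagonal).
  r[Y,Z] = -3.25 / (2.6458 · 2.1909) = -3.25 / 5.7966 = -0.5607
  r[Z,Z] = 1 (diagonal).

R is symmetric with unit diagonal. Assembling:

R = [[1, 0.5011, -0.7665],
 [0.5011, 1, -0.5607],
 [-0.7665, -0.5607, 1]]
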